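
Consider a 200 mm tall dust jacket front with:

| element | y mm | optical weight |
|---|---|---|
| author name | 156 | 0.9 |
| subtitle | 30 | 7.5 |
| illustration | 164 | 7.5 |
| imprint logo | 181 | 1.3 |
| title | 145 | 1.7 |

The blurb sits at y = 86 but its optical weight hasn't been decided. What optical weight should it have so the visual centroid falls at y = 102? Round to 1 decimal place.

Existing Σw = 18.9 (0.9 + 7.5 + 7.5 + 1.3 + 1.7); existing moment 0.9·156 + 7.5·30 + 7.5·164 + 1.3·181 + 1.7·145 = 2077.2.
Balance at y = 102 requires (2077.2 + w·86) / (18.9 + w) = 102.
Solving: w = (102·18.9 − 2077.2) / (86 − 102) = -149.4 / -16 ≈ 9.34.

w ≈ 9.3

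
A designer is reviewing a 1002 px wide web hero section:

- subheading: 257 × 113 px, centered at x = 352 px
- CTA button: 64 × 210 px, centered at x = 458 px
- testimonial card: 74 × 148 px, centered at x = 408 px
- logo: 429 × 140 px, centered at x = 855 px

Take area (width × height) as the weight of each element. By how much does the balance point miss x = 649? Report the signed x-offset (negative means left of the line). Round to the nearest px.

Areas: subheading 257·113 = 29041, CTA button 64·210 = 13440, testimonial card 74·148 = 10952, logo 429·140 = 60060. Total weight = 113493.
Σw·x = 29041·352 + 13440·458 + 10952·408 + 60060·855 = 72197668, so x̄ = 72197668/113493 ≈ 636.14.
Against x = 649, that's 636.14 − 649 = -12.86.

≈ -13 px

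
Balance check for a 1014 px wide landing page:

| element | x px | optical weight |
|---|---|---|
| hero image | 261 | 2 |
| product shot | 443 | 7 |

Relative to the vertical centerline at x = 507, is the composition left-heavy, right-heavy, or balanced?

left-heavy

Weights sum to 2 + 7 = 9.
x-moment: 2·261 + 7·443 = 3623; centroid 3623/9 ≈ 402.56.
402.6 vs midline 507 → left-heavy.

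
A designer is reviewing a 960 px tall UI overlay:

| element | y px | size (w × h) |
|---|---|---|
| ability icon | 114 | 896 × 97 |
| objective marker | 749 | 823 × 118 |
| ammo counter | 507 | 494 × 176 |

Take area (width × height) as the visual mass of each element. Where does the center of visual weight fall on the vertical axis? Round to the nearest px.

Taking area as weight: ability icon 896·97 = 86912, objective marker 823·118 = 97114, ammo counter 494·176 = 86944. Sum 270970.
y-moment: 86912·114 + 97114·749 + 86944·507 = 126726962; centroid 126726962/270970 ≈ 467.68.

y ≈ 468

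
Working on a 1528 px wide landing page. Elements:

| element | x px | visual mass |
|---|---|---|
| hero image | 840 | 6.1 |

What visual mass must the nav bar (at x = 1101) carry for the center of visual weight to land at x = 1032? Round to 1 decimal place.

The single fixed element contributes weight 6.1, moment 6.1·840 = 5124.0.
Balance at x = 1032 requires (5124.0 + w·1101) / (6.1 + w) = 1032.
So w = (1032·6.1 − 5124.0)/(1101 − 1032) = 1171.2/69 ≈ 16.97.

w ≈ 17.0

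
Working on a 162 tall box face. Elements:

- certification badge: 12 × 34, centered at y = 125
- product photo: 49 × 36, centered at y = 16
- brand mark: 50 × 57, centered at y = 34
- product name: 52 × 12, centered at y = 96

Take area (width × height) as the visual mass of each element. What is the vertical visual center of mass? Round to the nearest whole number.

Taking area as weight: certification badge 12·34 = 408, product photo 49·36 = 1764, brand mark 50·57 = 2850, product name 52·12 = 624. Sum 5646.
y: (408·125 + 1764·16 + 2850·34 + 624·96) / 5646 = 236028 / 5646 ≈ 41.80

y ≈ 42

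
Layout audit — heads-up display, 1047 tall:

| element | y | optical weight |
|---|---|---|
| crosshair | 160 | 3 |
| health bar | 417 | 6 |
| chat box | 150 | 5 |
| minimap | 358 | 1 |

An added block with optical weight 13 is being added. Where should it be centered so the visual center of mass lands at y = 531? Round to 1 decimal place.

After adding the added block, total weight = 3 + 6 + 5 + 1 + 13 = 28.
y: need Σw·y = 28·531 = 14868. Existing = 3·160 + 6·417 + 5·150 + 1·358 = 4090. Remainder 10778 / 13 ≈ 829.08.

y ≈ 829.1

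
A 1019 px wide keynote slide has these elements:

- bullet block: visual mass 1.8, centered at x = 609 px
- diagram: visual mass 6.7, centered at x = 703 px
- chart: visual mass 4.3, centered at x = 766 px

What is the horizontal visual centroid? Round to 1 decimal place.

Weights sum to 1.8 + 6.7 + 4.3 = 12.8.
x: (1.8·609 + 6.7·703 + 4.3·766) / 12.8 = 9100.1 / 12.8 ≈ 710.95

x ≈ 710.9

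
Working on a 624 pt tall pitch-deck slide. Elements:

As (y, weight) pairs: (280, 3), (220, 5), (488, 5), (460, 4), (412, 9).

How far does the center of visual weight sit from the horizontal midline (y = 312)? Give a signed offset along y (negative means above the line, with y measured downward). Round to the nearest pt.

Total weight = 3 + 5 + 5 + 4 + 9 = 26.
y: (3·280 + 5·220 + 5·488 + 4·460 + 9·412) / 26 = 9928 / 26 ≈ 381.85
Offset from y = 312: 381.85 − 312 ≈ 69.85.

≈ 70 pt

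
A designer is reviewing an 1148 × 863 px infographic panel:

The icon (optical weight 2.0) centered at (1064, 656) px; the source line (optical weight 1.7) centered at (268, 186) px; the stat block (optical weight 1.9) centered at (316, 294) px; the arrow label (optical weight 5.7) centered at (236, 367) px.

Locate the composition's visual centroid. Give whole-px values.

(401, 379)

Weights sum to 2.0 + 1.7 + 1.9 + 5.7 = 11.3.
Σw·x = 2.0·1064 + 1.7·268 + 1.9·316 + 5.7·236 = 4529.2, so x̄ = 4529.2/11.3 ≈ 400.81.
Σw·y = 2.0·656 + 1.7·186 + 1.9·294 + 5.7·367 = 4278.7, so ȳ = 4278.7/11.3 ≈ 378.65.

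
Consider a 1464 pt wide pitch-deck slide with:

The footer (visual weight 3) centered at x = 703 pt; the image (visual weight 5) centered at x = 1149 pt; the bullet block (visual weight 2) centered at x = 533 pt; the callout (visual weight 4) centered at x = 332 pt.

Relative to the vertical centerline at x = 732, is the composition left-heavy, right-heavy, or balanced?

Σw = 3 + 5 + 2 + 4 = 14.
x: (3·703 + 5·1149 + 2·533 + 4·332) / 14 = 10248 / 14 ≈ 732.00
732.00 = 732 exactly: balanced.

balanced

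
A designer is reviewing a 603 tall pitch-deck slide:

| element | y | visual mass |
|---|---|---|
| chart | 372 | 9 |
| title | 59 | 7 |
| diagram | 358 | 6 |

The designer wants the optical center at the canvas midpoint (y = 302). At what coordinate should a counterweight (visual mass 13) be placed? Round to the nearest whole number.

New total weight: (9 + 7 + 6) + 13 = 35.
Along y: (5909 + 13·y) / 35 = 302 (existing moment 9·372 + 7·59 + 6·358 = 5909) ⇒ y = (10570 − 5909) / 13 ≈ 358.54.

y ≈ 359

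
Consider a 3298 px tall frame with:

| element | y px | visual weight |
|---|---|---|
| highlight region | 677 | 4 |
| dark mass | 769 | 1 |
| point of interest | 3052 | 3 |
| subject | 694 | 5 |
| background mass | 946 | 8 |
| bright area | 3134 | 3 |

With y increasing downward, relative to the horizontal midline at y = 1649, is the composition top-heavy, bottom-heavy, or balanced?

top-heavy

Σw = 4 + 1 + 3 + 5 + 8 + 3 = 24.
y-moment: 4·677 + 1·769 + 3·3052 + 5·694 + 8·946 + 3·3134 = 33073; centroid 33073/24 ≈ 1378.04.
1378.0 vs midline 1649 → top-heavy.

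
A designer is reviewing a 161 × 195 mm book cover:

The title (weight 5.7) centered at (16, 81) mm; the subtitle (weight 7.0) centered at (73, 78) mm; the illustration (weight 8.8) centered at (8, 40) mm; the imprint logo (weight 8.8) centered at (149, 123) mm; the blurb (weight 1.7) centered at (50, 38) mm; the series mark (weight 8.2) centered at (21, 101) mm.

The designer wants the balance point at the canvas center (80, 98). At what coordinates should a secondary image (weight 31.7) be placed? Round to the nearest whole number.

(111, 117)

With the secondary image, Σw becomes 5.7 + 7.0 + 8.8 + 8.8 + 1.7 + 8.2 + 31.7 = 71.9.
x: target moment 71.9×80 = 5752.0; current 5.7·16 + 7.0·73 + 8.8·8 + 8.8·149 + 1.7·50 + 8.2·21 = 2241.0; the secondary image supplies 3511.0, so x = 3511.0/31.7 ≈ 110.76.
y: target moment 71.9×98 = 7046.2; current 5.7·81 + 7.0·78 + 8.8·40 + 8.8·123 + 1.7·38 + 8.2·101 = 3334.9; the secondary image supplies 3711.3, so y = 3711.3/31.7 ≈ 117.08.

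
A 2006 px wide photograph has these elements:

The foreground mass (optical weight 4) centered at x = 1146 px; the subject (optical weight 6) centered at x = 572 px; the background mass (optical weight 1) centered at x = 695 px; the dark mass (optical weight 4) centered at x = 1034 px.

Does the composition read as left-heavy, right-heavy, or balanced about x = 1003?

left-heavy

Σw = 4 + 6 + 1 + 4 = 15.
x-moment: 4·1146 + 6·572 + 1·695 + 4·1034 = 12847; centroid 12847/15 ≈ 856.47.
Since 856.5 is left of 1003, the composition reads left-heavy.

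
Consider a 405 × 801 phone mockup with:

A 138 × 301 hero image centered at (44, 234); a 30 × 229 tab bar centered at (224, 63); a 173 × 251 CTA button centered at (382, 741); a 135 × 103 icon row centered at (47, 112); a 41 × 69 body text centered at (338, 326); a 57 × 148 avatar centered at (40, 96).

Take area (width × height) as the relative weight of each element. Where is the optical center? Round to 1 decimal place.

Areas → weights: hero image 138·301 = 41538, tab bar 30·229 = 6870, CTA button 173·251 = 43423, icon row 135·103 = 13905, body text 41·69 = 2829, avatar 57·148 = 8436; Σw = 117001.
x: moment 21901315 / weight 117001 ≈ 187.19
Σw·y = 45618615; ȳ = 45618615/117001 ≈ 389.90.

(187.2, 389.9)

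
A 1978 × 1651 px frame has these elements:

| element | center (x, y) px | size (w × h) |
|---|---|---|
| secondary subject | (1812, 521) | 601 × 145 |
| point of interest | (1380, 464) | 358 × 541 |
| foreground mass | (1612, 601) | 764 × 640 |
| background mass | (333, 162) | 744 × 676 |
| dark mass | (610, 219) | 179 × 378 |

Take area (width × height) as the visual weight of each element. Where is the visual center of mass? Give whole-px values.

Areas: secondary subject 601·145 = 87145, point of interest 358·541 = 193678, foreground mass 764·640 = 488960, background mass 744·676 = 502944, dark mass 179·378 = 67662. Total weight = 1340389.
x-moment: 87145·1812 + 193678·1380 + 488960·1612 + 502944·333 + 67662·610 = 1422140072; centroid 1422140072/1340389 ≈ 1060.99.
y-moment: 87145·521 + 193678·464 + 488960·601 + 502944·162 + 67662·219 = 525429003; centroid 525429003/1340389 ≈ 392.00.

(1061, 392)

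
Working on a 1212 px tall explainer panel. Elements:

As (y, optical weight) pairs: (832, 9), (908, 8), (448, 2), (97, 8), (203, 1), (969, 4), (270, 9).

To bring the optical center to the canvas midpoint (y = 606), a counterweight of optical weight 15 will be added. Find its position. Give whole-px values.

After adding the counterweight, total weight = 9 + 8 + 2 + 8 + 1 + 4 + 9 + 15 = 56.
y: target moment 56×606 = 33936; current 9·832 + 8·908 + 2·448 + 8·97 + 1·203 + 4·969 + 9·270 = 22933; the counterweight supplies 11003, so y = 11003/15 ≈ 733.53.

y ≈ 734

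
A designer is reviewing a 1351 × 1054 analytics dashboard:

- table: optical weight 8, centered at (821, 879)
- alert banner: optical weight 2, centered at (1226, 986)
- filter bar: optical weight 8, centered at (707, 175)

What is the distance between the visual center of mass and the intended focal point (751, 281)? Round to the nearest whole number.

≈ 304

Weights sum to 8 + 2 + 8 = 18.
Σw·x = 8·821 + 2·1226 + 8·707 = 14676, so x̄ = 14676/18 ≈ 815.33.
Σw·y = 8·879 + 2·986 + 8·175 = 10404, so ȳ = 10404/18 ≈ 578.00.
From (751, 281): dx = 64.33, dy = 297.00, so the distance is √(dx²+dy²) ≈ 303.89.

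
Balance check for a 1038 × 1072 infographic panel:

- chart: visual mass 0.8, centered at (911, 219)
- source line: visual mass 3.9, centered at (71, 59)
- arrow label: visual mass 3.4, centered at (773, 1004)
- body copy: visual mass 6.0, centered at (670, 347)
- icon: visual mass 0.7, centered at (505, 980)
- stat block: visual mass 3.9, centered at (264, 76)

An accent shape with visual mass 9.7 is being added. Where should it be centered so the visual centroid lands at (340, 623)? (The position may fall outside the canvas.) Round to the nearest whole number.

(64, 1114)

New total weight: (0.8 + 3.9 + 3.4 + 6.0 + 0.7 + 3.9) + 9.7 = 28.4.
x: target moment 28.4×340 = 9656.0; current 0.8·911 + 3.9·71 + 3.4·773 + 6.0·670 + 0.7·505 + 3.9·264 = 9037.0; the accent shape supplies 619.0, so x = 619.0/9.7 ≈ 63.81.
y: target moment 28.4×623 = 17693.2; current 0.8·219 + 3.9·59 + 3.4·1004 + 6.0·347 + 0.7·980 + 3.9·76 = 6883.3; the accent shape supplies 10809.9, so y = 10809.9/9.7 ≈ 1114.42.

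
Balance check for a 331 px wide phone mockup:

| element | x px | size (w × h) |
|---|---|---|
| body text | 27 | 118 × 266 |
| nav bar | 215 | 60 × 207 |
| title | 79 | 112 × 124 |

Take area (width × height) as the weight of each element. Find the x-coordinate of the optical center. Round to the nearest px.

x ≈ 80

Taking area as weight: body text 118·266 = 31388, nav bar 60·207 = 12420, title 112·124 = 13888. Sum 57696.
x: (31388·27 + 12420·215 + 13888·79) / 57696 = 4614928 / 57696 ≈ 79.99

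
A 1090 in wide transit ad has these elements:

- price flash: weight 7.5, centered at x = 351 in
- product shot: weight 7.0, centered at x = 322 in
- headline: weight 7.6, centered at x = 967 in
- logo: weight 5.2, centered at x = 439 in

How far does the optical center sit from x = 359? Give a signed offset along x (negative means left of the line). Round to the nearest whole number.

Total weight = 7.5 + 7.0 + 7.6 + 5.2 = 27.3.
x-moment: 7.5·351 + 7.0·322 + 7.6·967 + 5.2·439 = 14518.5; centroid 14518.5/27.3 ≈ 531.81.
Difference: 531.81 − 359 ≈ 172.81.

≈ 173 in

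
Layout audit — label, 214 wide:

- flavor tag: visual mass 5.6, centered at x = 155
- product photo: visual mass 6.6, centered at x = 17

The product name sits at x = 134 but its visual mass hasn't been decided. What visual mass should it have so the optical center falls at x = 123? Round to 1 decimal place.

Known weights sum to 5.6 + 6.6 = 12.2; their moment is 5.6·155 + 6.6·17 = 980.2.
Set Σw·x/Σw = 123: (980.2 + 134w) = 123·(12.2 + w).
So w = (123·12.2 − 980.2)/(134 − 123) = 520.4/11 ≈ 47.31.

w ≈ 47.3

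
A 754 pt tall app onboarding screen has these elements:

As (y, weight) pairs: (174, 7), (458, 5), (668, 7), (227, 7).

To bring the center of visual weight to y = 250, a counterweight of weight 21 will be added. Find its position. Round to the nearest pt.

y ≈ 94

New total weight: (7 + 5 + 7 + 7) + 21 = 47.
Along y: (9773 + 21·y) / 47 = 250 (existing moment 7·174 + 5·458 + 7·668 + 7·227 = 9773) ⇒ y = (11750 − 9773) / 21 ≈ 94.14.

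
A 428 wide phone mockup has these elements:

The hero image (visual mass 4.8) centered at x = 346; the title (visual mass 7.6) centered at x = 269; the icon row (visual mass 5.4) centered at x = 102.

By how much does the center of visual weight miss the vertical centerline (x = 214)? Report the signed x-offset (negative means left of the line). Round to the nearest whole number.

≈ 25

Σw = 4.8 + 7.6 + 5.4 = 17.8.
x: (4.8·346 + 7.6·269 + 5.4·102) / 17.8 = 4256.0 / 17.8 ≈ 239.10
Difference: 239.10 − 214 ≈ 25.10.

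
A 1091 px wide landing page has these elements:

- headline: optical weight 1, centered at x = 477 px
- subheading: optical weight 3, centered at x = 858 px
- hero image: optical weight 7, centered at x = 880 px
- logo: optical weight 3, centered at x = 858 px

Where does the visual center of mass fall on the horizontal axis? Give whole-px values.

Σw = 1 + 3 + 7 + 3 = 14.
Σw·x = 1·477 + 3·858 + 7·880 + 3·858 = 11785, so x̄ = 11785/14 ≈ 841.79.

x ≈ 842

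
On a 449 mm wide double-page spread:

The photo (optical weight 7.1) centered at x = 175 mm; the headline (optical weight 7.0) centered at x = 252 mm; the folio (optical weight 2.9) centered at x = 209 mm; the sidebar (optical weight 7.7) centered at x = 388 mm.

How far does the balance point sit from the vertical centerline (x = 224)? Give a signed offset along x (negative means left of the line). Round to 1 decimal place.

≈ 43.2 mm

Weights sum to 7.1 + 7.0 + 2.9 + 7.7 = 24.7.
Σw·x = 7.1·175 + 7.0·252 + 2.9·209 + 7.7·388 = 6600.2, so x̄ = 6600.2/24.7 ≈ 267.21.
Offset from x = 224: 267.21 − 224 ≈ 43.21.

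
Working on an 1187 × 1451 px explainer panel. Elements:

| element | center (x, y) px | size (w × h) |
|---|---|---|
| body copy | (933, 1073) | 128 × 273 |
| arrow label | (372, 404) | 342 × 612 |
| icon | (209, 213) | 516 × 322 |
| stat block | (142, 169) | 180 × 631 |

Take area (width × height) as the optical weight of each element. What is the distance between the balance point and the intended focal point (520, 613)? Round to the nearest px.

≈ 348 px

Areas: body copy 128·273 = 34944, arrow label 342·612 = 209304, icon 516·322 = 166152, stat block 180·631 = 113580. Total weight = 523980.
x: (34944·933 + 209304·372 + 166152·209 + 113580·142) / 523980 = 161317968 / 523980 ≈ 307.87
y: (34944·1073 + 209304·404 + 166152·213 + 113580·169) / 523980 = 176639124 / 523980 ≈ 337.11
Relative to (520, 613): Δ = (-212.13, -275.89); |Δ| = √(-212.13² + -275.89²) ≈ 348.01.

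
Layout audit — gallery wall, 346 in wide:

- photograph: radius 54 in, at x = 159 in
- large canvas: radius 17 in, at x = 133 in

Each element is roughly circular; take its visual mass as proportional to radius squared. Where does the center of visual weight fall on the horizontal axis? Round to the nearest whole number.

Weights ∝ r²: photograph 54² = 2916, large canvas 17² = 289; Σw = 3205.
Σw·x = 2916·159 + 289·133 = 502081, so x̄ = 502081/3205 ≈ 156.66.

x ≈ 157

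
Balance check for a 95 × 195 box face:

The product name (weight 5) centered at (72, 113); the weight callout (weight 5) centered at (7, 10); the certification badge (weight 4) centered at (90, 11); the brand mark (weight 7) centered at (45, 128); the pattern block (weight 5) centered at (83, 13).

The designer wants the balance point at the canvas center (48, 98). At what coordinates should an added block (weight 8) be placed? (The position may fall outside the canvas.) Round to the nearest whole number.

(18, 214)

After adding the added block, total weight = 5 + 5 + 4 + 7 + 5 + 8 = 34.
x: target moment 34×48 = 1632; current 5·72 + 5·7 + 4·90 + 7·45 + 5·83 = 1485; the added block supplies 147, so x = 147/8 ≈ 18.38.
y: target moment 34×98 = 3332; current 5·113 + 5·10 + 4·11 + 7·128 + 5·13 = 1620; the added block supplies 1712, so y = 1712/8 ≈ 214.00.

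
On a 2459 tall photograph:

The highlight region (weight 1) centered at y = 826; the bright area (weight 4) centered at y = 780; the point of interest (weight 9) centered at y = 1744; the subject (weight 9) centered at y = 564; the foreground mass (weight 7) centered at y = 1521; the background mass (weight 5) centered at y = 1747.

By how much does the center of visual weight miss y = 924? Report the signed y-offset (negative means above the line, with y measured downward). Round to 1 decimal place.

≈ 336.0

Total weight = 1 + 4 + 9 + 9 + 7 + 5 = 35.
Σw·y = 44100; ȳ = 44100/35 ≈ 1260.00.
Difference: 1260.00 − 924 ≈ 336.00.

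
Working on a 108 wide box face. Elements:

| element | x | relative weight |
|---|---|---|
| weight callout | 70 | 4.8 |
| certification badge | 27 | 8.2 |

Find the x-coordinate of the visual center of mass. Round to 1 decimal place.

x ≈ 42.9

Total weight = 4.8 + 8.2 = 13.0.
Σw·x = 4.8·70 + 8.2·27 = 557.4, so x̄ = 557.4/13.0 ≈ 42.88.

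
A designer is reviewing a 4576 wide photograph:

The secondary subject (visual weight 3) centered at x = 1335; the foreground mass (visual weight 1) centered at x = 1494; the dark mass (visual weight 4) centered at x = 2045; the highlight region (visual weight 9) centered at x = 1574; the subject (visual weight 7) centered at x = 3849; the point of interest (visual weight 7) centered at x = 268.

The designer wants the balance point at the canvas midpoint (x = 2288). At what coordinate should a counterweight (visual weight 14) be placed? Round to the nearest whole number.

New total weight: (3 + 1 + 4 + 9 + 7 + 7) + 14 = 45.
x: target moment 45×2288 = 102960; current 3·1335 + 1·1494 + 4·2045 + 9·1574 + 7·3849 + 7·268 = 56664; the counterweight supplies 46296, so x = 46296/14 ≈ 3306.86.

x ≈ 3307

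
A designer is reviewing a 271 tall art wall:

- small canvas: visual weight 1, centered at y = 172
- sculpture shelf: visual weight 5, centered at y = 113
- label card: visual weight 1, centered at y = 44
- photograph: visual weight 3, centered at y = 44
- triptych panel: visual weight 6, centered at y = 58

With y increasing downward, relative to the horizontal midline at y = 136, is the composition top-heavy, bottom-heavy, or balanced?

top-heavy

Total weight = 1 + 5 + 1 + 3 + 6 = 16.
y-moment: 1·172 + 5·113 + 1·44 + 3·44 + 6·58 = 1261; centroid 1261/16 ≈ 78.81.
78.8 lies above (smaller y than) the midline 136, so the layout is top-heavy.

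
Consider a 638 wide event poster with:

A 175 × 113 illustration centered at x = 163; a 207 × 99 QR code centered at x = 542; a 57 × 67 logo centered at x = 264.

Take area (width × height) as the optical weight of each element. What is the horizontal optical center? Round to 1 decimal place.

x ≈ 347.9

Areas: illustration 175·113 = 19775, QR code 207·99 = 20493, logo 57·67 = 3819. Total weight = 44087.
x-moment: 19775·163 + 20493·542 + 3819·264 = 15338747; centroid 15338747/44087 ≈ 347.92.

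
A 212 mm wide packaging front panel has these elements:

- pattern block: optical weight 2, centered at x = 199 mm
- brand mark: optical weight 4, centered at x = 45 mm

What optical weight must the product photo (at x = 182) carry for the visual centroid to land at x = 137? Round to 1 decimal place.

w ≈ 5.4

Known weights sum to 2 + 4 = 6; their moment is 2·199 + 4·45 = 578.
For the centroid to hit 137: (578 + w·182) / (6 + w) = 137.
Solving: w = (137·6 − 578) / (182 − 137) = 244 / 45 ≈ 5.42.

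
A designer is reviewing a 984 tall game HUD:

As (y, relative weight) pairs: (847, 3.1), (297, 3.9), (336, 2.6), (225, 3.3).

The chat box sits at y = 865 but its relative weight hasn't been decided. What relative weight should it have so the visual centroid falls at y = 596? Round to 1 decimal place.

w ≈ 8.5

Known weights sum to 3.1 + 3.9 + 2.6 + 3.3 = 12.9; their moment is 3.1·847 + 3.9·297 + 2.6·336 + 3.3·225 = 5400.1.
Set Σw·y/Σw = 596: (5400.1 + 865w) = 596·(12.9 + w).
Rearranging, w·(865 − 596) = 596·12.9 − 5400.1 = 2288.3, so w ≈ 2288.3/269 = 8.51.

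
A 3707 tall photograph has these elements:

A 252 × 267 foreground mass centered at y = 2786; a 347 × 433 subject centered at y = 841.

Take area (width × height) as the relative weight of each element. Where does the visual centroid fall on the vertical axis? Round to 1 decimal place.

y ≈ 1442.6

Taking area as weight: foreground mass 252·267 = 67284, subject 347·433 = 150251. Sum 217535.
y: (67284·2786 + 150251·841) / 217535 = 313814315 / 217535 ≈ 1442.59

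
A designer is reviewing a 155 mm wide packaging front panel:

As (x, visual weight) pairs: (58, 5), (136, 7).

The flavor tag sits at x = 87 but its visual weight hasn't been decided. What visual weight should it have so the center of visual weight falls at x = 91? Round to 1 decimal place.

Fixed elements: Σw = 5 + 7 = 12, Σw·x = 5·58 + 7·136 = 1242.
Set Σw·x/Σw = 91: (1242 + 87w) = 91·(12 + w).
Rearranging, w·(87 − 91) = 91·12 − 1242 = -150, so w ≈ -150/-4 = 37.50.

w ≈ 37.5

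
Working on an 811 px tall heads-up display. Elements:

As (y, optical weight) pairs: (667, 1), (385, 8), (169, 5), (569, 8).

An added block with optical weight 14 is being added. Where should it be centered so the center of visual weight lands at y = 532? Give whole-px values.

y ≈ 715

With the added block, Σw becomes 1 + 8 + 5 + 8 + 14 = 36.
y: need Σw·y = 36·532 = 19152. Existing = 1·667 + 8·385 + 5·169 + 8·569 = 9144. Remainder 10008 / 14 ≈ 714.86.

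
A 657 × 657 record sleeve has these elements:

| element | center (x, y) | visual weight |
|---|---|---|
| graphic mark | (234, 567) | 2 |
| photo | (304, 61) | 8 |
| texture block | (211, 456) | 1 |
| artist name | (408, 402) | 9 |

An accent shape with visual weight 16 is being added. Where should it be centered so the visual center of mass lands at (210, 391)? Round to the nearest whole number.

With the accent shape, Σw becomes 2 + 8 + 1 + 9 + 16 = 36.
x: need Σw·x = 36·210 = 7560. Existing = 2·234 + 8·304 + 1·211 + 9·408 = 6783. Remainder 777 / 16 ≈ 48.56.
y: need Σw·y = 36·391 = 14076. Existing = 2·567 + 8·61 + 1·456 + 9·402 = 5696. Remainder 8380 / 16 ≈ 523.75.

(49, 524)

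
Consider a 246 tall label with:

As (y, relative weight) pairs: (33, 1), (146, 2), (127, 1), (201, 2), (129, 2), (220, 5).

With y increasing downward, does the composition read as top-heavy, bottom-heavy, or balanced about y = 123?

bottom-heavy

Weights sum to 1 + 2 + 1 + 2 + 2 + 5 = 13.
y: (1·33 + 2·146 + 1·127 + 2·201 + 2·129 + 5·220) / 13 = 2212 / 13 ≈ 170.15
Since 170.2 is below (larger y than) 123, the composition reads bottom-heavy.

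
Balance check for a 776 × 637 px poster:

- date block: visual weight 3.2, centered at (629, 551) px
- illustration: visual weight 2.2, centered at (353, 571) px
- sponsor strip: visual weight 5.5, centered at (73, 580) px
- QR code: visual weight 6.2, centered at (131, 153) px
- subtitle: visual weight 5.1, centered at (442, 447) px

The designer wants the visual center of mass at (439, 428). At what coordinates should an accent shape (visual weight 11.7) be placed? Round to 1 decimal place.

With the accent shape, Σw becomes 3.2 + 2.2 + 5.5 + 6.2 + 5.1 + 11.7 = 33.9.
x: need Σw·x = 33.9·439 = 14882.1. Existing = 3.2·629 + 2.2·353 + 5.5·73 + 6.2·131 + 5.1·442 = 6257.3. Remainder 8624.8 / 11.7 ≈ 737.16.
y: need Σw·y = 33.9·428 = 14509.2. Existing = 3.2·551 + 2.2·571 + 5.5·580 + 6.2·153 + 5.1·447 = 9437.7. Remainder 5071.5 / 11.7 ≈ 433.46.

(737.2, 433.5)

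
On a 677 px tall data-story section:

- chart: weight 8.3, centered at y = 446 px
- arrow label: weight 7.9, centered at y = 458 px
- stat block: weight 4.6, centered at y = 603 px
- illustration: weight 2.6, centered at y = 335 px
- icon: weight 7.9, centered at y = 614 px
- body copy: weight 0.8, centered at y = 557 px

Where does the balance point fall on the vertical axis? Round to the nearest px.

Σw = 8.3 + 7.9 + 4.6 + 2.6 + 7.9 + 0.8 = 32.1.
y-moment: 8.3·446 + 7.9·458 + 4.6·603 + 2.6·335 + 7.9·614 + 0.8·557 = 16261.0; centroid 16261.0/32.1 ≈ 506.57.

y ≈ 507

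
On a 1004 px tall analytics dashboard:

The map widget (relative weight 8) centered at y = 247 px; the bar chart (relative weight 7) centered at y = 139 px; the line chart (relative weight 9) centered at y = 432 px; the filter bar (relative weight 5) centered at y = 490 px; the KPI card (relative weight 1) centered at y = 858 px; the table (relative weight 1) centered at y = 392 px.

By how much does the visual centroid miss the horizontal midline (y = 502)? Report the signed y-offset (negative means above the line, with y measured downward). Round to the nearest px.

Total weight = 8 + 7 + 9 + 5 + 1 + 1 = 31.
y: moment 10537 / weight 31 ≈ 339.90
Offset from y = 502: 339.90 − 502 ≈ -162.10.

≈ -162 px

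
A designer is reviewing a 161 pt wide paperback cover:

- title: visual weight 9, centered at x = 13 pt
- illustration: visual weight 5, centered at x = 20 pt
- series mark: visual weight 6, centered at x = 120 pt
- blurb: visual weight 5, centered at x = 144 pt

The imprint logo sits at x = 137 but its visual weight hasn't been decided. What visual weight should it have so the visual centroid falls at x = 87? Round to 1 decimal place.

w ≈ 10.4

Fixed elements: Σw = 9 + 5 + 6 + 5 = 25, Σw·x = 9·13 + 5·20 + 6·120 + 5·144 = 1657.
Set Σw·x/Σw = 87: (1657 + 137w) = 87·(25 + w).
Rearranging, w·(137 − 87) = 87·25 − 1657 = 518, so w ≈ 518/50 = 10.36.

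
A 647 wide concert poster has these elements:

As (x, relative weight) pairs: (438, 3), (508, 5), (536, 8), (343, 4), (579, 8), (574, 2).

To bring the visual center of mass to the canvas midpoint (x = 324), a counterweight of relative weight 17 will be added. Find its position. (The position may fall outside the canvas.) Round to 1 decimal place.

x ≈ -3.9

After adding the counterweight, total weight = 3 + 5 + 8 + 4 + 8 + 2 + 17 = 47.
Along x: (15294 + 17·x) / 47 = 324 (existing moment 3·438 + 5·508 + 8·536 + 4·343 + 8·579 + 2·574 = 15294) ⇒ x = (15228 − 15294) / 17 ≈ -3.88.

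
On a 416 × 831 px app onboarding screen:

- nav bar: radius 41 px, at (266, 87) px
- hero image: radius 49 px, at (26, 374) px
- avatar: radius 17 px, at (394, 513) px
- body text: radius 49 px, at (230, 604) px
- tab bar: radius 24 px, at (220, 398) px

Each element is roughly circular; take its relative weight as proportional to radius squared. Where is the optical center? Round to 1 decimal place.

r² weights: nav bar 41² = 1681, hero image 49² = 2401, avatar 17² = 289, body text 49² = 2401, tab bar 24² = 576. Total = 7348.
Σw·x = 1681·266 + 2401·26 + 289·394 + 2401·230 + 576·220 = 1302388, so x̄ = 1302388/7348 ≈ 177.24.
Σw·y = 1681·87 + 2401·374 + 289·513 + 2401·604 + 576·398 = 2871930, so ȳ = 2871930/7348 ≈ 390.85.

(177.2, 390.8)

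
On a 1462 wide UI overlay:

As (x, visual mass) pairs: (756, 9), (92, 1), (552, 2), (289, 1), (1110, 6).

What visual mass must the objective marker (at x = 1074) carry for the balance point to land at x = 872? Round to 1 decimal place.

Existing Σw = 19 (9 + 1 + 2 + 1 + 6); existing moment 9·756 + 1·92 + 2·552 + 1·289 + 6·1110 = 14949.
Set Σw·x/Σw = 872: (14949 + 1074w) = 872·(19 + w).
So w = (872·19 − 14949)/(1074 − 872) = 1619/202 ≈ 8.01.

w ≈ 8.0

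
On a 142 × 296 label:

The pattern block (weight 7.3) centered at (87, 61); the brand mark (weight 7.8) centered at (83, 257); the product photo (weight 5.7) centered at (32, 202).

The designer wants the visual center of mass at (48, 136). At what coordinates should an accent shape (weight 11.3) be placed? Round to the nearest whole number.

(7, 68)

With the accent shape, Σw becomes 7.3 + 7.8 + 5.7 + 11.3 = 32.1.
x: need Σw·x = 32.1·48 = 1540.8. Existing = 7.3·87 + 7.8·83 + 5.7·32 = 1464.9. Remainder 75.9 / 11.3 ≈ 6.72.
y: need Σw·y = 32.1·136 = 4365.6. Existing = 7.3·61 + 7.8·257 + 5.7·202 = 3601.3. Remainder 764.3 / 11.3 ≈ 67.64.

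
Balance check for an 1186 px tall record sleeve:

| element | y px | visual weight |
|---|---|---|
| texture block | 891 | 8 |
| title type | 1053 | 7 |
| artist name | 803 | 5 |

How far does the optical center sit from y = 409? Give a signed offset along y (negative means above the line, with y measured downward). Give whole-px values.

Σw = 8 + 7 + 5 = 20.
y-moment: 8·891 + 7·1053 + 5·803 = 18514; centroid 18514/20 ≈ 925.70.
Difference: 925.70 − 409 ≈ 516.70.

≈ 517 px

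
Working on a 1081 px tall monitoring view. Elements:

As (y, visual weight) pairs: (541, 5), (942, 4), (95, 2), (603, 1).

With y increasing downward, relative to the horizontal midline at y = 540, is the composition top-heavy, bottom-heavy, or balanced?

Weights sum to 5 + 4 + 2 + 1 = 12.
Σw·y = 5·541 + 4·942 + 2·95 + 1·603 = 7266, so ȳ = 7266/12 ≈ 605.50.
605.5 lies below (larger y than) the midline 540, so the layout is bottom-heavy.

bottom-heavy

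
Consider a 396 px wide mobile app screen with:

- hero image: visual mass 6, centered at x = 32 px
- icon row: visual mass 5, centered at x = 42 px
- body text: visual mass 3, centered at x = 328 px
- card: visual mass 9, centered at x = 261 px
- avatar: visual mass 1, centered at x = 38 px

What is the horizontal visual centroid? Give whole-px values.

Weights sum to 6 + 5 + 3 + 9 + 1 = 24.
Σw·x = 6·32 + 5·42 + 3·328 + 9·261 + 1·38 = 3773, so x̄ = 3773/24 ≈ 157.21.

x ≈ 157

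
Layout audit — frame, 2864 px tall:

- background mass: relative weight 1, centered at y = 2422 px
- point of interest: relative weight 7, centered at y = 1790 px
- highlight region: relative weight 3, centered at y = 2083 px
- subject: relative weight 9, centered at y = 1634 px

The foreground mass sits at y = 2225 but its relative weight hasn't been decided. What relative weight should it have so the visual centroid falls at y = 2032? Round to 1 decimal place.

w ≈ 24.5

Known weights sum to 1 + 7 + 3 + 9 = 20; their moment is 1·2422 + 7·1790 + 3·2083 + 9·1634 = 35907.
Set Σw·y/Σw = 2032: (35907 + 2225w) = 2032·(20 + w).
Rearranging, w·(2225 − 2032) = 2032·20 − 35907 = 4733, so w ≈ 4733/193 = 24.52.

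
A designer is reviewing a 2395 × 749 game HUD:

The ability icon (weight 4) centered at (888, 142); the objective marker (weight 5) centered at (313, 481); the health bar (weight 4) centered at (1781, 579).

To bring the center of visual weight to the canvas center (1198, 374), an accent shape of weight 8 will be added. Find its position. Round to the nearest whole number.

(1615, 321)

New total weight: (4 + 5 + 4) + 8 = 21.
x: need Σw·x = 21·1198 = 25158. Existing = 4·888 + 5·313 + 4·1781 = 12241. Remainder 12917 / 8 ≈ 1614.62.
y: need Σw·y = 21·374 = 7854. Existing = 4·142 + 5·481 + 4·579 = 5289. Remainder 2565 / 8 ≈ 320.62.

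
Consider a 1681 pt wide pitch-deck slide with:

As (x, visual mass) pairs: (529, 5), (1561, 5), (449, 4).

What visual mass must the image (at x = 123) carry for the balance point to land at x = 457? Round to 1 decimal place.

w ≈ 17.5

Existing Σw = 14 (5 + 5 + 4); existing moment 5·529 + 5·1561 + 4·449 = 12246.
Set Σw·x/Σw = 457: (12246 + 123w) = 457·(14 + w).
Rearranging, w·(123 − 457) = 457·14 − 12246 = -5848, so w ≈ -5848/-334 = 17.51.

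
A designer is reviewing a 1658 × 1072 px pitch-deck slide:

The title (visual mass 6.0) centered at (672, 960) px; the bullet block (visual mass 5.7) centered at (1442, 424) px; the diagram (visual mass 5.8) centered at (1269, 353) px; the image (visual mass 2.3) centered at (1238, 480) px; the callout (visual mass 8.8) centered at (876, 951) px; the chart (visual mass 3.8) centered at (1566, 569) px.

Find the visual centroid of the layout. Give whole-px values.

(1115, 675)

Weights sum to 6.0 + 5.7 + 5.8 + 2.3 + 8.8 + 3.8 = 32.4.
Σw·x = 36118.6; x̄ = 36118.6/32.4 ≈ 1114.77.
y: moment 21859.2 / weight 32.4 ≈ 674.67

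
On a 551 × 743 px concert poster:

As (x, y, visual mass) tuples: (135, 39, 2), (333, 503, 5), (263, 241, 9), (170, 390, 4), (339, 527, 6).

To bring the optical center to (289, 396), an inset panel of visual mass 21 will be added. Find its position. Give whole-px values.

(313, 435)

New total weight: (2 + 5 + 9 + 4 + 6) + 21 = 47.
x: target moment 47×289 = 13583; current 2·135 + 5·333 + 9·263 + 4·170 + 6·339 = 7016; the inset panel supplies 6567, so x = 6567/21 ≈ 312.71.
y: target moment 47×396 = 18612; current 2·39 + 5·503 + 9·241 + 4·390 + 6·527 = 9484; the inset panel supplies 9128, so y = 9128/21 ≈ 434.67.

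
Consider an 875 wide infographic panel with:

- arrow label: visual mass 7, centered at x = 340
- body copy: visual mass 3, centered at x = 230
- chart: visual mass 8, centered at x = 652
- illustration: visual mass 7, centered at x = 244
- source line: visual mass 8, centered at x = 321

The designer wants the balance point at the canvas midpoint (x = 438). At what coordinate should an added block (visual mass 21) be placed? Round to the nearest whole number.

New total weight: (7 + 3 + 8 + 7 + 8) + 21 = 54.
x: target moment 54×438 = 23652; current 7·340 + 3·230 + 8·652 + 7·244 + 8·321 = 12562; the added block supplies 11090, so x = 11090/21 ≈ 528.10.

x ≈ 528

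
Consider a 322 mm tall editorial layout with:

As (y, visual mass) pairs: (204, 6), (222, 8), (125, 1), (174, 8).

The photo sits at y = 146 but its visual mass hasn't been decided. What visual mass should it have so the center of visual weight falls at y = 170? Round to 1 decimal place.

Existing Σw = 23 (6 + 8 + 1 + 8); existing moment 6·204 + 8·222 + 1·125 + 8·174 = 4517.
Set Σw·y/Σw = 170: (4517 + 146w) = 170·(23 + w).
Rearranging, w·(146 − 170) = 170·23 − 4517 = -607, so w ≈ -607/-24 = 25.29.

w ≈ 25.3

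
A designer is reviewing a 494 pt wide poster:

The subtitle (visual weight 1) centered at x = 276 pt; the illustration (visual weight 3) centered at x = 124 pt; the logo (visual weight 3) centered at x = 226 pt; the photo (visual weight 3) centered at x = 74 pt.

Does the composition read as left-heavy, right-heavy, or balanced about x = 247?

left-heavy

Weights sum to 1 + 3 + 3 + 3 = 10.
Σw·x = 1·276 + 3·124 + 3·226 + 3·74 = 1548, so x̄ = 1548/10 ≈ 154.80.
154.8 lies left of the midline 247, so the layout is left-heavy.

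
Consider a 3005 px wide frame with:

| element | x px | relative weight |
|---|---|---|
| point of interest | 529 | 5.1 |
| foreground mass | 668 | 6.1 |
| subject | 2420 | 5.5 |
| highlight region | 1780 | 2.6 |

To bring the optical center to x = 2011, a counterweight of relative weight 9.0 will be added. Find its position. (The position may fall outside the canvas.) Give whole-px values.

After adding the counterweight, total weight = 5.1 + 6.1 + 5.5 + 2.6 + 9.0 = 28.3.
x: need Σw·x = 28.3·2011 = 56911.3. Existing = 5.1·529 + 6.1·668 + 5.5·2420 + 2.6·1780 = 24710.7. Remainder 32200.6 / 9.0 ≈ 3577.84.

x ≈ 3578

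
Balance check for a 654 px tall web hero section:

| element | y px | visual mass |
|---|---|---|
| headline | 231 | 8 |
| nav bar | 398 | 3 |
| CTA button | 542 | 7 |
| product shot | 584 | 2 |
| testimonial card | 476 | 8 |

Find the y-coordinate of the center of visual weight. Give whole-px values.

y ≈ 422

Total weight = 8 + 3 + 7 + 2 + 8 = 28.
y: (8·231 + 3·398 + 7·542 + 2·584 + 8·476) / 28 = 11812 / 28 ≈ 421.86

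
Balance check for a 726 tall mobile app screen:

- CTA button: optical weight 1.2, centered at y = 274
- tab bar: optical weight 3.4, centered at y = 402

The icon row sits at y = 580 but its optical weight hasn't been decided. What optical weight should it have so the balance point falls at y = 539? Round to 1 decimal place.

Existing Σw = 4.6 (1.2 + 3.4); existing moment 1.2·274 + 3.4·402 = 1695.6.
Set Σw·y/Σw = 539: (1695.6 + 580w) = 539·(4.6 + w).
So w = (539·4.6 − 1695.6)/(580 − 539) = 783.8/41 ≈ 19.12.

w ≈ 19.1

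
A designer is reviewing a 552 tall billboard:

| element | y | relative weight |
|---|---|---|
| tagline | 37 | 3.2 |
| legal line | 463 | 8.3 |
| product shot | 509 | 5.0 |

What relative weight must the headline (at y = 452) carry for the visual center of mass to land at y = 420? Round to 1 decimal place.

Known weights sum to 3.2 + 8.3 + 5.0 = 16.5; their moment is 3.2·37 + 8.3·463 + 5.0·509 = 6506.3.
Balance at y = 420 requires (6506.3 + w·452) / (16.5 + w) = 420.
Rearranging, w·(452 − 420) = 420·16.5 − 6506.3 = 423.7, so w ≈ 423.7/32 = 13.24.

w ≈ 13.2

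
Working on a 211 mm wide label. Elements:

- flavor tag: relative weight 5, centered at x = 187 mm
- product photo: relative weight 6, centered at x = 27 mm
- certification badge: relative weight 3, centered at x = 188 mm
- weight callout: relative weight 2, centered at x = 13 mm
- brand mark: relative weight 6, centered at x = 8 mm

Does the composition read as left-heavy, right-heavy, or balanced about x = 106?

Weights sum to 5 + 6 + 3 + 2 + 6 = 22.
x-moment: 5·187 + 6·27 + 3·188 + 2·13 + 6·8 = 1735; centroid 1735/22 ≈ 78.86.
Since 78.9 is left of 106, the composition reads left-heavy.

left-heavy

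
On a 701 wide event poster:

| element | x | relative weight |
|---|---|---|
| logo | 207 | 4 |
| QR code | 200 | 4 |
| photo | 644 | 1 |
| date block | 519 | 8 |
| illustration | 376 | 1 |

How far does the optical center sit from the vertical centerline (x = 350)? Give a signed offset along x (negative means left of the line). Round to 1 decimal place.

≈ 27.8

Total weight = 4 + 4 + 1 + 8 + 1 = 18.
x: (4·207 + 4·200 + 1·644 + 8·519 + 1·376) / 18 = 6800 / 18 ≈ 377.78
Against x = 350, that's 377.78 − 350 = 27.78.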